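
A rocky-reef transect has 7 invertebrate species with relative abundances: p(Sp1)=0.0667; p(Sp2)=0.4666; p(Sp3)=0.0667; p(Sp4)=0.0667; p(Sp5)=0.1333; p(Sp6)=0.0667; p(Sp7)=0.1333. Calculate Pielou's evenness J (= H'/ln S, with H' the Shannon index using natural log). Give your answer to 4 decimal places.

H' = −Σ pᵢ ln pᵢ = −((-0.180594) + (-0.355681) + (-0.180594) + (-0.180594) + (-0.268620) + (-0.180594) + (-0.268620)) = 1.615295 (working shown to 6 dp, full precision carried).
With S = 7 species, ln S = 1.945910, so J = 1.615295/1.945910 = 0.830098, i.e. 0.8301 to 4 decimal places.

0.8301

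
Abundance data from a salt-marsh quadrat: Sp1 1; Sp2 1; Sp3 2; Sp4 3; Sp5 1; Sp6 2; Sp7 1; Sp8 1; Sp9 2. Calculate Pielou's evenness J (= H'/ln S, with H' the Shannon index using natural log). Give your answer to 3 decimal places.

0.959

Total N = 1+1+2+3+1+2+1+1+2 = 14, so the proportions are 0.07143, 0.07143, 0.14286, 0.21429, 0.07143, 0.14286, 0.07143, 0.07143, 0.14286 (working shown to 5 dp, full precision carried).
H' = −Σ pᵢ ln pᵢ = −((-0.18850) + (-0.18850) + (-0.27799) + (-0.33010) + (-0.18850) + (-0.27799) + (-0.18850) + (-0.18850) + (-0.27799)) = 2.10658.
With S = 9 species, ln S = 2.19722, so J = 2.10658/2.19722 = 0.95874, i.e. 0.959 to 3 decimal places.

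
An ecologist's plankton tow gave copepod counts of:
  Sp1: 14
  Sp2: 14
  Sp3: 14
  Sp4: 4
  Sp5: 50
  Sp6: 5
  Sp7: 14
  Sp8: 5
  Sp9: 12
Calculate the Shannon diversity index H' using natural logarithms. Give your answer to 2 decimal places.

1.89

Total N = 14+14+14+4+50+5+14+5+12 = 132, so the proportions are 0.1061, 0.1061, 0.1061, 0.0303, 0.3788, 0.0379, 0.1061, 0.0379, 0.0909 (working shown to 4 dp, full precision carried).
Each pᵢ ln pᵢ term: 0.1061×(-2.2437)=-0.2380, 0.1061×(-2.2437)=-0.2380, 0.1061×(-2.2437)=-0.2380, 0.0303×(-3.4965)=-0.1060, 0.3788×(-0.9708)=-0.3677, 0.0379×(-3.2734)=-0.1240, 0.1061×(-2.2437)=-0.2380, 0.0379×(-3.2734)=-0.1240, 0.0909×(-2.3979)=-0.2180.
Sum = -1.8915, so H' = 1.89.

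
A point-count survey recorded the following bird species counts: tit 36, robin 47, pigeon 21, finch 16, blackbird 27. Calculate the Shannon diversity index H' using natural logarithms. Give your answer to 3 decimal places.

Total N = 36+47+21+16+27 = 147, so the proportions are 0.2449, 0.31973, 0.14286, 0.10884, 0.18367 (working shown to 5 dp, full precision carried).
Each pᵢ ln pᵢ term: 0.2449×(-1.40691)=-0.34455, 0.31973×(-1.14028)=-0.36458, 0.14286×(-1.94591)=-0.27799, 0.10884×(-2.21784)=-0.24140, 0.18367×(-1.69460)=-0.31125.
Sum = -1.53977, so H' = 1.540.

1.540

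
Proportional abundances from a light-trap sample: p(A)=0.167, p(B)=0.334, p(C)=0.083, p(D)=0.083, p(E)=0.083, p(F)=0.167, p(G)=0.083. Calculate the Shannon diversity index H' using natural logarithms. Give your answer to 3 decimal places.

Each pᵢ ln pᵢ term (working shown to 5 dp, full precision carried): 0.167×(-1.78976)=-0.29889, 0.334×(-1.09661)=-0.36627, 0.083×(-2.48891)=-0.20658, 0.083×(-2.48891)=-0.20658, 0.083×(-2.48891)=-0.20658, 0.167×(-1.78976)=-0.29889, 0.083×(-2.48891)=-0.20658.
Sum = -1.79037, so H' = 1.790.

1.790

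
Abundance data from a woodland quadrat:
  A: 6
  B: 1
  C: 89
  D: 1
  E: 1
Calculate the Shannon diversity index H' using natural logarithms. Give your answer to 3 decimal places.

0.399

Total N = 6+1+89+1+1 = 98, so the proportions are 0.06122, 0.0102, 0.90816, 0.0102, 0.0102 (working shown to 5 dp, full precision carried).
Each pᵢ ln pᵢ term: 0.06122×(-2.79321)=-0.17101, 0.0102×(-4.58497)=-0.04679, 0.90816×(-0.09633)=-0.08748, 0.0102×(-4.58497)=-0.04679, 0.0102×(-4.58497)=-0.04679.
Sum = -0.39885, so H' = 0.399.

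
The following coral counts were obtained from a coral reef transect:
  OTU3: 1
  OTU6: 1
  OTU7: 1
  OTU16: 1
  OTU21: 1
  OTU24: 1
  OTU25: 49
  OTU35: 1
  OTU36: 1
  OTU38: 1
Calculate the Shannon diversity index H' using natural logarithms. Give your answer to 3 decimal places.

0.773

Total N = 1+1+1+1+1+1+49+1+1+1 = 58, so the proportions are 0.01724, 0.01724, 0.01724, 0.01724, 0.01724, 0.01724, 0.84483, 0.01724, 0.01724, 0.01724 (working shown to 5 dp, full precision carried).
Each pᵢ ln pᵢ term: 0.01724×(-4.06044)=-0.07001, 0.01724×(-4.06044)=-0.07001, 0.01724×(-4.06044)=-0.07001, 0.01724×(-4.06044)=-0.07001, 0.01724×(-4.06044)=-0.07001, 0.01724×(-4.06044)=-0.07001, 0.84483×(-0.16862)=-0.14246, 0.01724×(-4.06044)=-0.07001, 0.01724×(-4.06044)=-0.07001, 0.01724×(-4.06044)=-0.07001.
Sum = -0.77253, so H' = 0.773.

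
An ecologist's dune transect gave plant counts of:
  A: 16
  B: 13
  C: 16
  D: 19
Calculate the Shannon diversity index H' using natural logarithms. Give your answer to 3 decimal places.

Total N = 16+13+16+19 = 64, so the proportions are 0.25, 0.20312, 0.25, 0.29688 (working shown to 5 dp, full precision carried).
Each pᵢ ln pᵢ term: 0.25×(-1.38629)=-0.34657, 0.20312×(-1.59393)=-0.32377, 0.25×(-1.38629)=-0.34657, 0.29688×(-1.21444)=-0.36054.
Sum = -1.37745, so H' = 1.377.

1.377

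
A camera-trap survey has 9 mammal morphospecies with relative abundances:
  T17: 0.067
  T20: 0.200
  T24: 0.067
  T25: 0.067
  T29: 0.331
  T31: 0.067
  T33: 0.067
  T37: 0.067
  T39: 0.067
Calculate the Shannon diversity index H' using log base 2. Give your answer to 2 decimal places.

2.82

Each pᵢ log₂ pᵢ term (working shown to 4 dp, full precision carried): 0.067×(-3.8997)=-0.2613, 0.2×(-2.3219)=-0.4644, 0.067×(-3.8997)=-0.2613, 0.067×(-3.8997)=-0.2613, 0.331×(-1.5951)=-0.5280, 0.067×(-3.8997)=-0.2613, 0.067×(-3.8997)=-0.2613, 0.067×(-3.8997)=-0.2613, 0.067×(-3.8997)=-0.2613.
Sum = -2.8213, so H' = 2.82.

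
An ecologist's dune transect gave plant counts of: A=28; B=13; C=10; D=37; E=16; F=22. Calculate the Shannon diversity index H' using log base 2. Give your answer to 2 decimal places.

2.45

Total N = 28+13+10+37+16+22 = 126, so the proportions are 0.2222, 0.1032, 0.0794, 0.2937, 0.127, 0.1746 (working shown to 4 dp, full precision carried).
Each pᵢ log₂ pᵢ term: 0.2222×(-2.1699)=-0.4822, 0.1032×(-3.2768)=-0.3381, 0.0794×(-3.6554)=-0.2901, 0.2937×(-1.7678)=-0.5191, 0.127×(-2.9773)=-0.3781, 0.1746×(-2.5178)=-0.4396.
Sum = -2.4472, so H' = 2.45.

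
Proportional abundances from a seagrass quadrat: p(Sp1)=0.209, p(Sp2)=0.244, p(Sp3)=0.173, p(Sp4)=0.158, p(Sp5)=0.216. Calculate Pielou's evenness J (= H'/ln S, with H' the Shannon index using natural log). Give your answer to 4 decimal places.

H' = −Σ pᵢ ln pᵢ = −((-0.327173) + (-0.344183) + (-0.303522) + (-0.291535) + (-0.331015)) = 1.597429 (working shown to 6 dp, full precision carried).
With S = 5 species, ln S = 1.609438, so J = 1.597429/1.609438 = 0.992538, i.e. 0.9925 to 4 decimal places.

0.9925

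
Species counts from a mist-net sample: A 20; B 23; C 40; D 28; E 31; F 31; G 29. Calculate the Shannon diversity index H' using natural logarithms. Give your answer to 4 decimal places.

Total N = 20+23+40+28+31+31+29 = 202, so the proportions are 0.09901, 0.113861, 0.19802, 0.138614, 0.153465, 0.153465, 0.143564 (working shown to 6 dp, full precision carried).
Each pᵢ ln pᵢ term: 0.09901×(-2.312535)=-0.228964, 0.113861×(-2.172773)=-0.247395, 0.19802×(-1.619388)=-0.320671, 0.138614×(-1.976063)=-0.273910, 0.153465×(-1.874280)=-0.287637, 0.153465×(-1.874280)=-0.287637, 0.143564×(-1.940972)=-0.278654.
Sum = -1.924868, so H' = 1.9249.

1.9249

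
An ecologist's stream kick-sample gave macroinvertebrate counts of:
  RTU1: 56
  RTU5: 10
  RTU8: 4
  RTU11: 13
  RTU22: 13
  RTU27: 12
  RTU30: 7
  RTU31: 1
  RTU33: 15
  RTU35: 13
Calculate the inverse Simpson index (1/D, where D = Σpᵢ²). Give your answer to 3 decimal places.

Total N = 56+10+4+13+13+12+7+1+15+13 = 144, so the proportions are 0.3888889, 0.0694444, 0.0277778, 0.0902778, 0.0902778, 0.0833333, 0.0486111, 0.0069444, 0.1041667, 0.0902778 (working shown to 7 dp, full precision carried).
D = 0.3888889² + 0.0694444² + 0.0277778² + 0.0902778² + 0.0902778² + 0.0833333² + 0.0486111² + 0.0069444² + 0.1041667² + 0.0902778² = 0.1512346 + 0.0048225 + 0.0007716 + 0.0081501 + 0.0081501 + 0.0069444 + 0.0023630 + 0.0000482 + 0.0108507 + 0.0081501 = 0.2014853.
So 1/D = 4.96314, i.e. 4.963 to 3 decimal places.

4.963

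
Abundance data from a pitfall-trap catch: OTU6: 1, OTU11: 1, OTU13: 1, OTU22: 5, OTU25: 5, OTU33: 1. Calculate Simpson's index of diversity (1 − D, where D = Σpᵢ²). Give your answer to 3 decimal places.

0.724

Total N = 1+1+1+5+5+1 = 14, so the proportions are 0.071429, 0.071429, 0.071429, 0.357143, 0.357143, 0.071429 (working shown to 6 dp, full precision carried).
D = 0.071429² + 0.071429² + 0.071429² + 0.357143² + 0.357143² + 0.071429² = 0.005102 + 0.005102 + 0.005102 + 0.127551 + 0.127551 + 0.005102 = 0.275510.
So 1 − D = 0.724490, i.e. 0.724 to 3 decimal places.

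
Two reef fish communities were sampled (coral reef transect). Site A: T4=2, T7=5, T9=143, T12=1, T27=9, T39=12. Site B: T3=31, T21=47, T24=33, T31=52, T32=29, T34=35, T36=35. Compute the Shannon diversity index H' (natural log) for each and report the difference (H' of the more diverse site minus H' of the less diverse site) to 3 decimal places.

Site A: N=172, proportions 0.011628, 0.02907, 0.831395, 0.005814, 0.052326, 0.069767, giving H' = 0.678226 (working shown to 6 dp, full precision carried).
Site B: N=262, proportions 0.118321, 0.179389, 0.125954, 0.198473, 0.110687, 0.133588, 0.133588, giving H' = 1.924123.
Difference = |0.678226 − 1.924123| = 1.245897, i.e. 1.246 to 3 decimal places.

1.246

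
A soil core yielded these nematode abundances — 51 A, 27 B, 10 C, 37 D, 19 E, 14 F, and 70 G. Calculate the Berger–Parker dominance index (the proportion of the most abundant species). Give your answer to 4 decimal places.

Total N = 51+27+10+37+19+14+70 = 228, so the proportions are 0.223684, 0.118421, 0.04386, 0.162281, 0.083333, 0.061404, 0.307018 (working shown to 6 dp, full precision carried).
The largest proportion is 0.307018, i.e. d = 0.3070 to 4 decimal places.

0.3070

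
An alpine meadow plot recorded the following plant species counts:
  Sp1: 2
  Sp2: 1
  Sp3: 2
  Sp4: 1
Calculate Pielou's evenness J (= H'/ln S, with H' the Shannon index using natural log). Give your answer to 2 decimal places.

Total N = 2+1+2+1 = 6, so the proportions are 0.3333, 0.1667, 0.3333, 0.1667 (working shown to 4 dp, full precision carried).
H' = −Σ pᵢ ln pᵢ = −((-0.3662) + (-0.2986) + (-0.3662) + (-0.2986)) = 1.3297.
With S = 4 species, ln S = 1.3863, so J = 1.3297/1.3863 = 0.9591, i.e. 0.96 to 2 decimal places.

0.96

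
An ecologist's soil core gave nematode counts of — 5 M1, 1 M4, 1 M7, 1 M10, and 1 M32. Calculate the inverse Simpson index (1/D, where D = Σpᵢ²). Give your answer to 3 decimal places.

2.793

Total N = 5+1+1+1+1 = 9, so the proportions are 0.555556, 0.111111, 0.111111, 0.111111, 0.111111 (working shown to 6 dp, full precision carried).
D = 0.555556² + 0.111111² + 0.111111² + 0.111111² + 0.111111² = 0.308642 + 0.012346 + 0.012346 + 0.012346 + 0.012346 = 0.358025.
So 1/D = 2.79310, i.e. 2.793 to 3 decimal places.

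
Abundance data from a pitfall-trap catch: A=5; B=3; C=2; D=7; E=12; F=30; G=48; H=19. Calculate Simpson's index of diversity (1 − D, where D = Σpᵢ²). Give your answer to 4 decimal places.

Total N = 5+3+2+7+12+30+48+19 = 126, so the proportions are 0.039683, 0.02381, 0.015873, 0.055556, 0.095238, 0.238095, 0.380952, 0.150794 (working shown to 6 dp, full precision carried).
D = 0.039683² + 0.02381² + 0.015873² + 0.055556² + 0.095238² + 0.238095² + 0.380952² + 0.150794² = 0.001575 + 0.000567 + 0.000252 + 0.003086 + 0.009070 + 0.056689 + 0.145125 + 0.022739 = 0.239103.
So 1 − D = 0.760897, i.e. 0.7609 to 4 decimal places.

0.7609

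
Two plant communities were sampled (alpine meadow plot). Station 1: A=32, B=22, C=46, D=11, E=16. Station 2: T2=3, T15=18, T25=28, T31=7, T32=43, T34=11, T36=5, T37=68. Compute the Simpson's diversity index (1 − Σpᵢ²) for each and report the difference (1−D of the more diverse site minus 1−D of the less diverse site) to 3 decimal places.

0.016

Station 1: N=127, proportions 0.25197, 0.17323, 0.3622, 0.08661, 0.12598, giving 1−D = 0.75194 (working shown to 5 dp, full precision carried).
Station 2: N=183, proportions 0.01639, 0.09836, 0.15301, 0.03825, 0.23497, 0.06011, 0.02732, 0.37158, giving 1−D = 0.76754.
Difference = |0.75194 − 0.76754| = 0.01560, i.e. 0.016 to 3 decimal places.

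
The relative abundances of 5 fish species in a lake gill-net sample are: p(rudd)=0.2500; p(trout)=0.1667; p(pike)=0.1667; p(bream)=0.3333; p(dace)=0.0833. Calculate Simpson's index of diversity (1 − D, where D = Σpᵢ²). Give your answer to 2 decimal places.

D = 0.25² + 0.1667² + 0.1667² + 0.3333² + 0.0833² = 0.0625 + 0.0278 + 0.0278 + 0.1111 + 0.0069 = 0.2361 (working shown to 4 dp, full precision carried).
So 1 − D = 0.7639, i.e. 0.76 to 2 decimal places.

0.76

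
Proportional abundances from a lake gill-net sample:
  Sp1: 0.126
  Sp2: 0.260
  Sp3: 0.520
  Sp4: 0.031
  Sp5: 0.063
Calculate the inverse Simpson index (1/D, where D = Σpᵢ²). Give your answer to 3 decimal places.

D = 0.126² + 0.26² + 0.52² + 0.031² + 0.063² = 0.015876 + 0.067600 + 0.270400 + 0.000961 + 0.003969 = 0.358806 (working shown to 6 dp, full precision carried).
So 1/D = 2.78702, i.e. 2.787 to 3 decimal places.

2.787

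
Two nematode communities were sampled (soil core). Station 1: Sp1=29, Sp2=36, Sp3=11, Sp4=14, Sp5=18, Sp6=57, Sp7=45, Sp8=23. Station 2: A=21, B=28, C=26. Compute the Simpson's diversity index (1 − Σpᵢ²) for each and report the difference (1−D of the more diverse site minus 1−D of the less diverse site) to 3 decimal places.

Station 1: N=233, proportions 0.1244635, 0.1545064, 0.0472103, 0.0600858, 0.0772532, 0.2446352, 0.193133, 0.0987124, giving 1−D = 0.8419385 (working shown to 7 dp, full precision carried).
Station 2: N=75, proportions 0.28, 0.3733333, 0.3466667, giving 1−D = 0.6620444.
Difference = |0.8419385 − 0.6620444| = 0.1798941, i.e. 0.180 to 3 decimal places.

0.180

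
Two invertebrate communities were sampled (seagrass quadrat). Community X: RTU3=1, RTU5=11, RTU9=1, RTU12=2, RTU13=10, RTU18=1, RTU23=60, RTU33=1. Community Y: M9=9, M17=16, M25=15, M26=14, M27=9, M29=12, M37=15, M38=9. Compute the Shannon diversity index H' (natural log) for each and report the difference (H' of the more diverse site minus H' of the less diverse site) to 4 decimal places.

0.9943

Community X: N=87, proportions 0.011494, 0.126437, 0.011494, 0.022989, 0.114943, 0.011494, 0.689655, 0.011494, giving H' = 1.058441 (working shown to 6 dp, full precision carried).
Community Y: N=99, proportions 0.090909, 0.161616, 0.151515, 0.141414, 0.090909, 0.121212, 0.151515, 0.090909, giving H' = 2.052760.
Difference = |1.058441 − 2.052760| = 0.994319, i.e. 0.9943 to 4 decimal places.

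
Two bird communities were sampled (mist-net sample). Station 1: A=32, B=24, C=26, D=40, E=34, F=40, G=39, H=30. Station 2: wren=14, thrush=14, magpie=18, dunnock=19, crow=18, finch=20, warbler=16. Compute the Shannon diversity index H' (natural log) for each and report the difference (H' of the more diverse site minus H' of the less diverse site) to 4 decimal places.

Station 1: N=265, proportions 0.12075472, 0.09056604, 0.09811321, 0.1509434, 0.12830189, 0.1509434, 0.14716981, 0.11320755, giving H' = 2.06347024 (working shown to 8 dp, full precision carried).
Station 2: N=119, proportions 0.11764706, 0.11764706, 0.1512605, 0.15966387, 0.1512605, 0.16806723, 0.13445378, giving H' = 1.93738069.
Difference = |2.06347024 − 1.93738069| = 0.12608955, i.e. 0.1261 to 4 decimal places.

0.1261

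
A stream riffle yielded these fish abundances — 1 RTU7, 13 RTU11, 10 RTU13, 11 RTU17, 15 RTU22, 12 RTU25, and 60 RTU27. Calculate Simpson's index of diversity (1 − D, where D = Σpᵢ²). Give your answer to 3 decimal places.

0.707

Total N = 1+13+10+11+15+12+60 = 122, so the proportions are 0.0082, 0.10656, 0.08197, 0.09016, 0.12295, 0.09836, 0.4918 (working shown to 5 dp, full precision carried).
D = 0.0082² + 0.10656² + 0.08197² + 0.09016² + 0.12295² + 0.09836² + 0.4918² = 0.00007 + 0.01135 + 0.00672 + 0.00813 + 0.01512 + 0.00967 + 0.24187 = 0.29293.
So 1 − D = 0.70707, i.e. 0.707 to 3 decimal places.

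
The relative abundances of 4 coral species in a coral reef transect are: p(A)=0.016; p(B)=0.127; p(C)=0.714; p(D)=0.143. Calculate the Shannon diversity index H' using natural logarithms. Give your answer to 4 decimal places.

0.8469

Each pᵢ ln pᵢ term (working shown to 6 dp, full precision carried): 0.016×(-4.135167)=-0.066163, 0.127×(-2.063568)=-0.262073, 0.714×(-0.336872)=-0.240527, 0.143×(-1.944911)=-0.278122.
Sum = -0.846885, so H' = 0.8469.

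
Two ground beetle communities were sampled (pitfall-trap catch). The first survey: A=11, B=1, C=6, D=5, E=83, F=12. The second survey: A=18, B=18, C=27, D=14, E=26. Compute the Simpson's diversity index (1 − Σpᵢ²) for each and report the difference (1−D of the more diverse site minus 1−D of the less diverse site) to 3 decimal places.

The first survey: N=118, proportions 0.09322, 0.00847, 0.05085, 0.04237, 0.70339, 0.10169, giving 1−D = 0.48176 (working shown to 5 dp, full precision carried).
The second survey: N=103, proportions 0.17476, 0.17476, 0.26214, 0.13592, 0.25243, giving 1−D = 0.78801.
Difference = |0.48176 − 0.78801| = 0.30625, i.e. 0.306 to 3 decimal places.

0.306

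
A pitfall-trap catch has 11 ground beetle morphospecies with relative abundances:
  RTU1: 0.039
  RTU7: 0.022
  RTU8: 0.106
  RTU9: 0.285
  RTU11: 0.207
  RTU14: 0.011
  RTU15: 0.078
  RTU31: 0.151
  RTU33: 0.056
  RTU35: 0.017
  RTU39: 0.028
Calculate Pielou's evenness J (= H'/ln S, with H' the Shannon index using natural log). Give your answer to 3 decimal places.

H' = −Σ pᵢ ln pᵢ = −((-0.12652) + (-0.08397) + (-0.23790) + (-0.35775) + (-0.32603) + (-0.04961) + (-0.19898) + (-0.28546) + (-0.16141) + (-0.06927) + (-0.10012)) = 1.99702 (working shown to 5 dp, full precision carried).
With S = 11 species, ln S = 2.39790, so J = 1.99702/2.39790 = 0.83282, i.e. 0.833 to 3 decimal places.

0.833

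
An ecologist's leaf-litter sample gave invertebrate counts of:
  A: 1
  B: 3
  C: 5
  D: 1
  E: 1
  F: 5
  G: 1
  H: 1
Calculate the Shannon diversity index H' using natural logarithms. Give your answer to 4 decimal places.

1.8131

Total N = 1+3+5+1+1+5+1+1 = 18, so the proportions are 0.055556, 0.166667, 0.277778, 0.055556, 0.055556, 0.277778, 0.055556, 0.055556 (working shown to 6 dp, full precision carried).
Each pᵢ ln pᵢ term: 0.055556×(-2.890372)=-0.160576, 0.166667×(-1.791759)=-0.298627, 0.277778×(-1.280934)=-0.355815, 0.055556×(-2.890372)=-0.160576, 0.055556×(-2.890372)=-0.160576, 0.277778×(-1.280934)=-0.355815, 0.055556×(-2.890372)=-0.160576, 0.055556×(-2.890372)=-0.160576.
Sum = -1.813138, so H' = 1.8131.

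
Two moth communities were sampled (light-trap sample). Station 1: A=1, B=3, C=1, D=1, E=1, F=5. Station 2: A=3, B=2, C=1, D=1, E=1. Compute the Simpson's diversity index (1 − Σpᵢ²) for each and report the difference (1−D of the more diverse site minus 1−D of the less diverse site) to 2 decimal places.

0.01

Station 1: N=12, proportions 0.0833, 0.25, 0.0833, 0.0833, 0.0833, 0.4167, giving 1−D = 0.7361 (working shown to 4 dp, full precision carried).
Station 2: N=8, proportions 0.375, 0.25, 0.125, 0.125, 0.125, giving 1−D = 0.7500.
Difference = |0.7361 − 0.7500| = 0.0139, i.e. 0.01 to 2 decimal places.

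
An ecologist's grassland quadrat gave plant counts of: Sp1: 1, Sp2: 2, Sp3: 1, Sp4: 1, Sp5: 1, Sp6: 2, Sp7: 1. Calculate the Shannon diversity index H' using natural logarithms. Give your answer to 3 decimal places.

Total N = 1+2+1+1+1+2+1 = 9, so the proportions are 0.11111, 0.22222, 0.11111, 0.11111, 0.11111, 0.22222, 0.11111 (working shown to 5 dp, full precision carried).
Each pᵢ ln pᵢ term: 0.11111×(-2.19722)=-0.24414, 0.22222×(-1.50408)=-0.33424, 0.11111×(-2.19722)=-0.24414, 0.11111×(-2.19722)=-0.24414, 0.11111×(-2.19722)=-0.24414, 0.22222×(-1.50408)=-0.33424, 0.11111×(-2.19722)=-0.24414.
Sum = -1.88916, so H' = 1.889.

1.889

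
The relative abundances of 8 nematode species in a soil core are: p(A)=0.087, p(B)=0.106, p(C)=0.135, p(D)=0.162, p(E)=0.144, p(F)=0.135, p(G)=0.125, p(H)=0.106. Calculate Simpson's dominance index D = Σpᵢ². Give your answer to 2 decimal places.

D = 0.087² + 0.106² + 0.135² + 0.162² + 0.144² + 0.135² + 0.125² + 0.106² = 0.0076 + 0.0112 + 0.0182 + 0.0262 + 0.0207 + 0.0182 + 0.0156 + 0.0112 = 0.1291 (working shown to 4 dp, full precision carried).
To 2 decimal places, D = 0.13.

0.13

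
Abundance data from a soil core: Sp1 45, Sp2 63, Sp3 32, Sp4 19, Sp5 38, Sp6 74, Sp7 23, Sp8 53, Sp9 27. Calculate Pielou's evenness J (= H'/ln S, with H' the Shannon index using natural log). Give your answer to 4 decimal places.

Total N = 45+63+32+19+38+74+23+53+27 = 374, so the proportions are 0.120321, 0.168449, 0.085561, 0.050802, 0.101604, 0.197861, 0.061497, 0.141711, 0.072193 (working shown to 6 dp, full precision carried).
H' = −Σ pᵢ ln pᵢ = −((-0.254791) + (-0.300028) + (-0.210355) + (-0.151381) + (-0.232335) + (-0.320572) + (-0.171501) + (-0.276899) + (-0.189752)) = 2.107615.
With S = 9 species, ln S = 2.197225, so J = 2.107615/2.197225 = 0.959217, i.e. 0.9592 to 4 decimal places.

0.9592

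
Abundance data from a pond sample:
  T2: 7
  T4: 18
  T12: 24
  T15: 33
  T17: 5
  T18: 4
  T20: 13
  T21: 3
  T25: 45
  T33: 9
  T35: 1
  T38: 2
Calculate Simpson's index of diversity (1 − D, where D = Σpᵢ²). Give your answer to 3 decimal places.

0.838

Total N = 7+18+24+33+5+4+13+3+45+9+1+2 = 164, so the proportions are 0.04268, 0.10976, 0.14634, 0.20122, 0.03049, 0.02439, 0.07927, 0.01829, 0.27439, 0.05488, 0.0061, 0.0122 (working shown to 5 dp, full precision carried).
D = 0.04268² + 0.10976² + 0.14634² + 0.20122² + 0.03049² + 0.02439² + 0.07927² + 0.01829² + 0.27439² + 0.05488² + 0.0061² + 0.0122² = 0.00182 + 0.01205 + 0.02142 + 0.04049 + 0.00093 + 0.00059 + 0.00628 + 0.00033 + 0.07529 + 0.00301 + 0.00004 + 0.00015 = 0.16240.
So 1 − D = 0.83760, i.e. 0.838 to 3 decimal places.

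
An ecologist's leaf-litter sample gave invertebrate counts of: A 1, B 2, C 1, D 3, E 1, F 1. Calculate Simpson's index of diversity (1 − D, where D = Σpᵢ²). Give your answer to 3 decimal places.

0.790

Total N = 1+2+1+3+1+1 = 9, so the proportions are 0.11111, 0.22222, 0.11111, 0.33333, 0.11111, 0.11111 (working shown to 5 dp, full precision carried).
D = 0.11111² + 0.22222² + 0.11111² + 0.33333² + 0.11111² + 0.11111² = 0.01235 + 0.04938 + 0.01235 + 0.11111 + 0.01235 + 0.01235 = 0.20988.
So 1 − D = 0.79012, i.e. 0.790 to 3 decimal places.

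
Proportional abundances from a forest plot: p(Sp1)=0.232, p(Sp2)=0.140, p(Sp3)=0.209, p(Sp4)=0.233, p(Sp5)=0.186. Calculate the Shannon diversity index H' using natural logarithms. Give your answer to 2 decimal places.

1.59

Each pᵢ ln pᵢ term (working shown to 4 dp, full precision carried): 0.232×(-1.4610)=-0.3390, 0.14×(-1.9661)=-0.2753, 0.209×(-1.5654)=-0.3272, 0.233×(-1.4567)=-0.3394, 0.186×(-1.6820)=-0.3129.
Sum = -1.5937, so H' = 1.59.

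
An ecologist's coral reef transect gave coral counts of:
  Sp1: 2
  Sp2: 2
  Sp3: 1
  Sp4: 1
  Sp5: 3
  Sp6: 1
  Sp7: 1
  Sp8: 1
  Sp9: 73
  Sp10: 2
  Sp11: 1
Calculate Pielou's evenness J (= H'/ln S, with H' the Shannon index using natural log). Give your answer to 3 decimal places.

0.348

Total N = 2+2+1+1+3+1+1+1+73+2+1 = 88, so the proportions are 0.02273, 0.02273, 0.01136, 0.01136, 0.03409, 0.01136, 0.01136, 0.01136, 0.82955, 0.02273, 0.01136 (working shown to 5 dp, full precision carried).
H' = −Σ pᵢ ln pᵢ = −((-0.08600) + (-0.08600) + (-0.05088) + (-0.05088) + (-0.11518) + (-0.05088) + (-0.05088) + (-0.05088) + (-0.15502) + (-0.08600) + (-0.05088)) = 0.83349.
With S = 11 species, ln S = 2.39790, so J = 0.83349/2.39790 = 0.34759, i.e. 0.348 to 3 decimal places.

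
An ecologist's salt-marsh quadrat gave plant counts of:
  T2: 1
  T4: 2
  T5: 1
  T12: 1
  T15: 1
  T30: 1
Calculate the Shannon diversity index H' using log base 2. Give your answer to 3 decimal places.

Total N = 1+2+1+1+1+1 = 7, so the proportions are 0.14286, 0.28571, 0.14286, 0.14286, 0.14286, 0.14286 (working shown to 5 dp, full precision carried).
Each pᵢ log₂ pᵢ term: 0.14286×(-2.80735)=-0.40105, 0.28571×(-1.80735)=-0.51639, 0.14286×(-2.80735)=-0.40105, 0.14286×(-2.80735)=-0.40105, 0.14286×(-2.80735)=-0.40105, 0.14286×(-2.80735)=-0.40105.
Sum = -2.52164, so H' = 2.522.

2.522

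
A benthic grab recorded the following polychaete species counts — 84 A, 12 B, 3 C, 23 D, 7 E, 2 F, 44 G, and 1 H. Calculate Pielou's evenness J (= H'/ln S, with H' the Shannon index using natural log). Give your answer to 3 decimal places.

Total N = 84+12+3+23+7+2+44+1 = 176, so the proportions are 0.47727, 0.06818, 0.01705, 0.13068, 0.03977, 0.01136, 0.25, 0.00568 (working shown to 5 dp, full precision carried).
H' = −Σ pᵢ ln pᵢ = −((-0.35302) + (-0.18311) + (-0.06941) + (-0.26594) + (-0.12825) + (-0.05088) + (-0.34657) + (-0.02938)) = 1.42655.
With S = 8 species, ln S = 2.07944, so J = 1.42655/2.07944 = 0.68603, i.e. 0.686 to 3 decimal places.

0.686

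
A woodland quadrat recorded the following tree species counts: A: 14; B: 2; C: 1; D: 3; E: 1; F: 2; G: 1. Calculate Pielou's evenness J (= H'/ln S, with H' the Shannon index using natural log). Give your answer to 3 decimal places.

0.712

Total N = 14+2+1+3+1+2+1 = 24, so the proportions are 0.58333, 0.08333, 0.04167, 0.125, 0.04167, 0.08333, 0.04167 (working shown to 5 dp, full precision carried).
H' = −Σ pᵢ ln pᵢ = −((-0.31441) + (-0.20708) + (-0.13242) + (-0.25993) + (-0.13242) + (-0.20708) + (-0.13242)) = 1.38575.
With S = 7 species, ln S = 1.94591, so J = 1.38575/1.94591 = 0.71214, i.e. 0.712 to 3 decimal places.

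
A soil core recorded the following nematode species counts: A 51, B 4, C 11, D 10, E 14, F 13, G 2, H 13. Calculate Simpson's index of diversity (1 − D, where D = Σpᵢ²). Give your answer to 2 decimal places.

0.76

Total N = 51+4+11+10+14+13+2+13 = 118, so the proportions are 0.4322, 0.0339, 0.0932, 0.0847, 0.1186, 0.1102, 0.0169, 0.1102 (working shown to 4 dp, full precision carried).
D = 0.4322² + 0.0339² + 0.0932² + 0.0847² + 0.1186² + 0.1102² + 0.0169² + 0.1102² = 0.1868 + 0.0011 + 0.0087 + 0.0072 + 0.0141 + 0.0121 + 0.0003 + 0.0121 = 0.2425.
So 1 − D = 0.7575, i.e. 0.76 to 2 decimal places.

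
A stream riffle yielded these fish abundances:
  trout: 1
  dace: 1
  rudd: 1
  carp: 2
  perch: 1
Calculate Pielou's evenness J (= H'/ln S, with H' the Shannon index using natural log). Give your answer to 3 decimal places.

Total N = 1+1+1+2+1 = 6, so the proportions are 0.16667, 0.16667, 0.16667, 0.33333, 0.16667 (working shown to 5 dp, full precision carried).
H' = −Σ pᵢ ln pᵢ = −((-0.29863) + (-0.29863) + (-0.29863) + (-0.36620) + (-0.29863)) = 1.56071.
With S = 5 species, ln S = 1.60944, so J = 1.56071/1.60944 = 0.96972, i.e. 0.970 to 3 decimal places.

0.970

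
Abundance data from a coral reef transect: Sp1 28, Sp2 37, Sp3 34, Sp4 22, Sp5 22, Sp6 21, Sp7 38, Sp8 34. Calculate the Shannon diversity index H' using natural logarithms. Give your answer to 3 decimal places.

2.053

Total N = 28+37+34+22+22+21+38+34 = 236, so the proportions are 0.11864, 0.15678, 0.14407, 0.09322, 0.09322, 0.08898, 0.16102, 0.14407 (working shown to 5 dp, full precision carried).
Each pᵢ ln pᵢ term: 0.11864×(-2.13163)=-0.25290, 0.15678×(-1.85291)=-0.29050, 0.14407×(-1.93747)=-0.27913, 0.09322×(-2.37279)=-0.22119, 0.09322×(-2.37279)=-0.22119, 0.08898×(-2.41931)=-0.21528, 0.16102×(-1.82625)=-0.29406, 0.14407×(-1.93747)=-0.27913.
Sum = -2.05338, so H' = 2.053.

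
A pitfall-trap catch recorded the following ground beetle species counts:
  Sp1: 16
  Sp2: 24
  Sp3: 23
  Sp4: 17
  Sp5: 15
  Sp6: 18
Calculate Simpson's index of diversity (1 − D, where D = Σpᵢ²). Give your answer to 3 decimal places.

Total N = 16+24+23+17+15+18 = 113, so the proportions are 0.14159, 0.21239, 0.20354, 0.15044, 0.13274, 0.15929 (working shown to 5 dp, full precision carried).
D = 0.14159² + 0.21239² + 0.20354² + 0.15044² + 0.13274² + 0.15929² = 0.02005 + 0.04511 + 0.04143 + 0.02263 + 0.01762 + 0.02537 = 0.17221.
So 1 − D = 0.82779, i.e. 0.828 to 3 decimal places.

0.828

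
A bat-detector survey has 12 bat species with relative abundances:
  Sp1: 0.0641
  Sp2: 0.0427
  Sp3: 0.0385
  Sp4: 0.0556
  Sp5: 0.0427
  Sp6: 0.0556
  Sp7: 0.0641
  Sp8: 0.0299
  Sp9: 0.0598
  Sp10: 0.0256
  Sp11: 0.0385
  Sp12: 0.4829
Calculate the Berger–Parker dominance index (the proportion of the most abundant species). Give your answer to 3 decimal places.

0.483

The largest proportion is 0.4829, i.e. d = 0.483 to 3 decimal places.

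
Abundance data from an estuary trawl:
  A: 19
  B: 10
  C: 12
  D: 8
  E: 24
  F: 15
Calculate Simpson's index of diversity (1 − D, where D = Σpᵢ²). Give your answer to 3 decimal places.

0.810

Total N = 19+10+12+8+24+15 = 88, so the proportions are 0.21591, 0.11364, 0.13636, 0.09091, 0.27273, 0.17045 (working shown to 5 dp, full precision carried).
D = 0.21591² + 0.11364² + 0.13636² + 0.09091² + 0.27273² + 0.17045² = 0.04662 + 0.01291 + 0.01860 + 0.00826 + 0.07438 + 0.02905 = 0.18982.
So 1 − D = 0.81018, i.e. 0.810 to 3 decimal places.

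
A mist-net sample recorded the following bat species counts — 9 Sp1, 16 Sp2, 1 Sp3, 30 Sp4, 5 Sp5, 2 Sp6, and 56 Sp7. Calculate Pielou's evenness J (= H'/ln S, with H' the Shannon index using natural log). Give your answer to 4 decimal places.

Total N = 9+16+1+30+5+2+56 = 119, so the proportions are 0.07563, 0.134454, 0.008403, 0.252101, 0.042017, 0.016807, 0.470588 (working shown to 6 dp, full precision carried).
H' = −Σ pᵢ ln pᵢ = −((-0.195270) + (-0.269786) + (-0.040161) + (-0.347376) + (-0.133180) + (-0.068672) + (-0.354716)) = 1.409161.
With S = 7 species, ln S = 1.945910, so J = 1.409161/1.945910 = 0.724165, i.e. 0.7242 to 4 decimal places.

0.7242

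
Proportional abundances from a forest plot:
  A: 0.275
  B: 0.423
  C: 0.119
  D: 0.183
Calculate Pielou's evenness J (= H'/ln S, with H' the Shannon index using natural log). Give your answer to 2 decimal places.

0.93

H' = −Σ pᵢ ln pᵢ = −((-0.3550) + (-0.3639) + (-0.2533) + (-0.3108)) = 1.2831 (working shown to 4 dp, full precision carried).
With S = 4 species, ln S = 1.3863, so J = 1.2831/1.3863 = 0.9255, i.e. 0.93 to 2 decimal places.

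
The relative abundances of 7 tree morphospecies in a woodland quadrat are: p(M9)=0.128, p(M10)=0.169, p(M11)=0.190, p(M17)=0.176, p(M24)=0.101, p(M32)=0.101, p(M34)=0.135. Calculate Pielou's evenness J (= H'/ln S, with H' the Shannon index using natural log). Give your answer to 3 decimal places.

H' = −Σ pᵢ ln pᵢ = −((-0.26313) + (-0.30046) + (-0.31554) + (-0.30576) + (-0.23156) + (-0.23156) + (-0.27033)) = 1.91834 (working shown to 5 dp, full precision carried).
With S = 7 species, ln S = 1.94591, so J = 1.91834/1.94591 = 0.98583, i.e. 0.986 to 3 decimal places.

0.986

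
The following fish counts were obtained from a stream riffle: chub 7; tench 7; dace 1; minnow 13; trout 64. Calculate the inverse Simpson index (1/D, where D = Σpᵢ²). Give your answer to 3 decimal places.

Total N = 7+7+1+13+64 = 92, so the proportions are 0.076087, 0.076087, 0.01087, 0.141304, 0.695652 (working shown to 6 dp, full precision carried).
D = 0.076087² + 0.076087² + 0.01087² + 0.141304² + 0.695652² = 0.005789 + 0.005789 + 0.000118 + 0.019967 + 0.483932 = 0.515595.
So 1/D = 1.93951, i.e. 1.940 to 3 decimal places.

1.940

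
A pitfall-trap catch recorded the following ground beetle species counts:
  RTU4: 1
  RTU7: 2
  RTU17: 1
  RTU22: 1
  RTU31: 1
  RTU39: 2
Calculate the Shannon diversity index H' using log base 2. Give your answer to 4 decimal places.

2.5000

Total N = 1+2+1+1+1+2 = 8, so the proportions are 0.125, 0.25, 0.125, 0.125, 0.125, 0.25 (working shown to 6 dp, full precision carried).
Each pᵢ log₂ pᵢ term: 0.125×(-3.000000)=-0.375000, 0.25×(-2.000000)=-0.500000, 0.125×(-3.000000)=-0.375000, 0.125×(-3.000000)=-0.375000, 0.125×(-3.000000)=-0.375000, 0.25×(-2.000000)=-0.500000.
Sum = -2.500000, so H' = 2.5000.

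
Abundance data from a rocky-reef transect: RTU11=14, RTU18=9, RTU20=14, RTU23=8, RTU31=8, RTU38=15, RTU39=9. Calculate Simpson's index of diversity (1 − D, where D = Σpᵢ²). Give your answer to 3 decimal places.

Total N = 14+9+14+8+8+15+9 = 77, so the proportions are 0.18182, 0.11688, 0.18182, 0.1039, 0.1039, 0.19481, 0.11688 (working shown to 5 dp, full precision carried).
D = 0.18182² + 0.11688² + 0.18182² + 0.1039² + 0.1039² + 0.19481² + 0.11688² = 0.03306 + 0.01366 + 0.03306 + 0.01079 + 0.01079 + 0.03795 + 0.01366 = 0.15298.
So 1 − D = 0.84702, i.e. 0.847 to 3 decimal places.

0.847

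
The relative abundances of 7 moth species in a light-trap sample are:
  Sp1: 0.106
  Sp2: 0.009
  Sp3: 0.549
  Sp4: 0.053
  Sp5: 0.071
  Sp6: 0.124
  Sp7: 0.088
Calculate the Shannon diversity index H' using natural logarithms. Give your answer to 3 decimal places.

1.426

Each pᵢ ln pᵢ term (working shown to 5 dp, full precision carried): 0.106×(-2.24432)=-0.23790, 0.009×(-4.71053)=-0.04239, 0.549×(-0.59966)=-0.32921, 0.053×(-2.93746)=-0.15569, 0.071×(-2.64508)=-0.18780, 0.124×(-2.08747)=-0.25885, 0.088×(-2.43042)=-0.21388.
Sum = -1.42571, so H' = 1.426.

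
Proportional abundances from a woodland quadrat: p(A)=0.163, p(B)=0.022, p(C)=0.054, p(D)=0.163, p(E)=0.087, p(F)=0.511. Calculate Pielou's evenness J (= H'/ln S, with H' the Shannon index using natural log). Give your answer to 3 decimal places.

0.775

H' = −Σ pᵢ ln pᵢ = −((-0.29568) + (-0.08397) + (-0.15761) + (-0.29568) + (-0.21244) + (-0.34308)) = 1.38847 (working shown to 5 dp, full precision carried).
With S = 6 species, ln S = 1.79176, so J = 1.38847/1.79176 = 0.77492, i.e. 0.775 to 3 decimal places.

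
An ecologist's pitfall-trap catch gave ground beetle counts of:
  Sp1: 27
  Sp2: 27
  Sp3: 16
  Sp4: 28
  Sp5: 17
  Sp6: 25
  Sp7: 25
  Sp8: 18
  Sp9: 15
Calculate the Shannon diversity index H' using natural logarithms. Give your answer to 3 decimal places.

Total N = 27+27+16+28+17+25+25+18+15 = 198, so the proportions are 0.13636, 0.13636, 0.08081, 0.14141, 0.08586, 0.12626, 0.12626, 0.09091, 0.07576 (working shown to 5 dp, full precision carried).
Each pᵢ ln pᵢ term: 0.13636×(-1.99243)=-0.27170, 0.13636×(-1.99243)=-0.27170, 0.08081×(-2.51568)=-0.20329, 0.14141×(-1.95606)=-0.27661, 0.08586×(-2.45505)=-0.21079, 0.12626×(-2.06939)=-0.26129, 0.12626×(-2.06939)=-0.26129, 0.09091×(-2.39790)=-0.21799, 0.07576×(-2.58022)=-0.19547.
Sum = -2.17011, so H' = 2.170.

2.170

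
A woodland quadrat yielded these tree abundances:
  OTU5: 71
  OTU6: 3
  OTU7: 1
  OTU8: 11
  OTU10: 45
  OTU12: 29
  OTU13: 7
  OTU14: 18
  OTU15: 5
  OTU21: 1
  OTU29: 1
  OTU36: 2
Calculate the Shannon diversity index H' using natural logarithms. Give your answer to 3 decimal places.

1.781

Total N = 71+3+1+11+45+29+7+18+5+1+1+2 = 194, so the proportions are 0.36598, 0.01546, 0.00515, 0.0567, 0.23196, 0.14948, 0.03608, 0.09278, 0.02577, 0.00515, 0.00515, 0.01031 (working shown to 5 dp, full precision carried).
Each pᵢ ln pᵢ term: 0.36598×(-1.00518)=-0.36787, 0.01546×(-4.16925)=-0.06447, 0.00515×(-5.26786)=-0.02715, 0.0567×(-2.86996)=-0.16273, 0.23196×(-1.46120)=-0.33894, 0.14948×(-1.90056)=-0.28410, 0.03608×(-3.32195)=-0.11986, 0.09278×(-2.37749)=-0.22059, 0.02577×(-3.65842)=-0.09429, 0.00515×(-5.26786)=-0.02715, 0.00515×(-5.26786)=-0.02715, 0.01031×(-4.57471)=-0.04716.
Sum = -1.78149, so H' = 1.781.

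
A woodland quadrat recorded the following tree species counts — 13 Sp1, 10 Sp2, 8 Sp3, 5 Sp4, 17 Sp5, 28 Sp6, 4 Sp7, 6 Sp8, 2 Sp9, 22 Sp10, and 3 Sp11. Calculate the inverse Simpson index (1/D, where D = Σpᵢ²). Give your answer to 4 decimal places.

Total N = 13+10+8+5+17+28+4+6+2+22+3 = 118, so the proportions are 0.11016949, 0.08474576, 0.06779661, 0.04237288, 0.1440678, 0.23728814, 0.03389831, 0.05084746, 0.01694915, 0.18644068, 0.02542373 (working shown to 8 dp, full precision carried).
D = 0.11016949² + 0.08474576² + 0.06779661² + 0.04237288² + 0.1440678² + 0.23728814² + 0.03389831² + 0.05084746² + 0.01694915² + 0.18644068² + 0.02542373² = 0.01213732 + 0.00718184 + 0.00459638 + 0.00179546 + 0.02075553 + 0.05630566 + 0.00114910 + 0.00258546 + 0.00028727 + 0.03476013 + 0.00064637 = 0.14220052.
So 1/D = 7.032323, i.e. 7.0323 to 4 decimal places.

7.0323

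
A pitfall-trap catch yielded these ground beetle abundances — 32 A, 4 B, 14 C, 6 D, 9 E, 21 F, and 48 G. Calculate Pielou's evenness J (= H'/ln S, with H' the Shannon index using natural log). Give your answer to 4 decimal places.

0.8538

Total N = 32+4+14+6+9+21+48 = 134, so the proportions are 0.238806, 0.029851, 0.104478, 0.044776, 0.067164, 0.156716, 0.358209 (working shown to 6 dp, full precision carried).
H' = −Σ pᵢ ln pᵢ = −((-0.341995) + (-0.104822) + (-0.235992) + (-0.139078) + (-0.181385) + (-0.290445) + (-0.367751)) = 1.661469.
With S = 7 species, ln S = 1.945910, so J = 1.661469/1.945910 = 0.853826, i.e. 0.8538 to 4 decimal places.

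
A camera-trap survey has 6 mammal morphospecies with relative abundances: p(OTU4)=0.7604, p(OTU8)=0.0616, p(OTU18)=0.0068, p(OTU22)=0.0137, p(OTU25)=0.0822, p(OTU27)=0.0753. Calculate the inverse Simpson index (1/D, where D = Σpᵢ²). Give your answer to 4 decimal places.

D = 0.7604² + 0.0616² + 0.0068² + 0.0137² + 0.0822² + 0.0753² = 0.5782082 + 0.0037946 + 0.0000462 + 0.0001877 + 0.0067568 + 0.0056701 = 0.5946636 (working shown to 7 dp, full precision carried).
So 1/D = 1.681623, i.e. 1.6816 to 4 decimal places.

1.6816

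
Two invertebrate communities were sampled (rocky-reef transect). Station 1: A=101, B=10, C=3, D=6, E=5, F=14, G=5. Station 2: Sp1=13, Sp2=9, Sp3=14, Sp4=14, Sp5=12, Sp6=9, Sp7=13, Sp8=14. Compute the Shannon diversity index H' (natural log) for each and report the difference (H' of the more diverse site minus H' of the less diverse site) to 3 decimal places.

0.959

Station 1: N=144, proportions 0.70139, 0.06944, 0.02083, 0.04167, 0.03472, 0.09722, 0.03472, giving H' = 1.10703 (working shown to 5 dp, full precision carried).
Station 2: N=98, proportions 0.13265, 0.09184, 0.14286, 0.14286, 0.12245, 0.09184, 0.13265, 0.14286, giving H' = 2.06560.
Difference = |1.10703 − 2.06560| = 0.95857, i.e. 0.959 to 3 decimal places.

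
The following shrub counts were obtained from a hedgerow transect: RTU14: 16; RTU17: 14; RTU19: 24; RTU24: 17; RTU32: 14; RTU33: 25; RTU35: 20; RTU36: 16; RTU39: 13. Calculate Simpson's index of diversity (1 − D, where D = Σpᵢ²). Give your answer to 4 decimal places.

Total N = 16+14+24+17+14+25+20+16+13 = 159, so the proportions are 0.100629, 0.08805, 0.150943, 0.106918, 0.08805, 0.157233, 0.125786, 0.100629, 0.081761 (working shown to 6 dp, full precision carried).
D = 0.100629² + 0.08805² + 0.150943² + 0.106918² + 0.08805² + 0.157233² + 0.125786² + 0.100629² + 0.081761² = 0.010126 + 0.007753 + 0.022784 + 0.011432 + 0.007753 + 0.024722 + 0.015822 + 0.010126 + 0.006685 = 0.117203.
So 1 − D = 0.882797, i.e. 0.8828 to 4 decimal places.

0.8828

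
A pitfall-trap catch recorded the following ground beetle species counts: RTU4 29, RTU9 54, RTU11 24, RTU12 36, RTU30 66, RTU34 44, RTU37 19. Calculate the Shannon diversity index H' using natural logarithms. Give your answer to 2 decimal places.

Total N = 29+54+24+36+66+44+19 = 272, so the proportions are 0.1066, 0.1985, 0.0882, 0.1324, 0.2426, 0.1618, 0.0699 (working shown to 4 dp, full precision carried).
Each pᵢ ln pᵢ term: 0.1066×(-2.2385)=-0.2387, 0.1985×(-1.6168)=-0.3210, 0.0882×(-2.4277)=-0.2142, 0.1324×(-2.0223)=-0.2677, 0.2426×(-1.4161)=-0.3436, 0.1618×(-1.8216)=-0.2947, 0.0699×(-2.6614)=-0.1859.
Sum = -1.8657, so H' = 1.87.

1.87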